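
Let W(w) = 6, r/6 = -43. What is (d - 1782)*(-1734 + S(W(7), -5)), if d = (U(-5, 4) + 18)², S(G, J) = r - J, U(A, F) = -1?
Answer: 2966591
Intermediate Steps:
r = -258 (r = 6*(-43) = -258)
S(G, J) = -258 - J
d = 289 (d = (-1 + 18)² = 17² = 289)
(d - 1782)*(-1734 + S(W(7), -5)) = (289 - 1782)*(-1734 + (-258 - 1*(-5))) = -1493*(-1734 + (-258 + 5)) = -1493*(-1734 - 253) = -1493*(-1987) = 2966591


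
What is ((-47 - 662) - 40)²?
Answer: 561001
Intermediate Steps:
((-47 - 662) - 40)² = (-709 - 40)² = (-749)² = 561001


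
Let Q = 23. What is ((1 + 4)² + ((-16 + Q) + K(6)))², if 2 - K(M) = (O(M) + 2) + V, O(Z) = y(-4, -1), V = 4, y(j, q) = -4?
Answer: 1024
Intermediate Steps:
O(Z) = -4
K(M) = 0 (K(M) = 2 - ((-4 + 2) + 4) = 2 - (-2 + 4) = 2 - 1*2 = 2 - 2 = 0)
((1 + 4)² + ((-16 + Q) + K(6)))² = ((1 + 4)² + ((-16 + 23) + 0))² = (5² + (7 + 0))² = (25 + 7)² = 32² = 1024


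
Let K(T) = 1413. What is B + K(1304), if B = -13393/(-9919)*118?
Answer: 15595921/9919 ≈ 1572.3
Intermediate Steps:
B = 1580374/9919 (B = -13393*(-1/9919)*118 = (13393/9919)*118 = 1580374/9919 ≈ 159.33)
B + K(1304) = 1580374/9919 + 1413 = 15595921/9919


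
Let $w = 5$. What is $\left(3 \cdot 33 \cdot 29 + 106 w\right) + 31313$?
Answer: $34714$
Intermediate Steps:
$\left(3 \cdot 33 \cdot 29 + 106 w\right) + 31313 = \left(3 \cdot 33 \cdot 29 + 106 \cdot 5\right) + 31313 = \left(99 \cdot 29 + 530\right) + 31313 = \left(2871 + 530\right) + 31313 = 3401 + 31313 = 34714$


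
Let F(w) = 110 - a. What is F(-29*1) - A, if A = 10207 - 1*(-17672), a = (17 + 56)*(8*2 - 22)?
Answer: -27331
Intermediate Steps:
a = -438 (a = 73*(16 - 22) = 73*(-6) = -438)
A = 27879 (A = 10207 + 17672 = 27879)
F(w) = 548 (F(w) = 110 - 1*(-438) = 110 + 438 = 548)
F(-29*1) - A = 548 - 1*27879 = 548 - 27879 = -27331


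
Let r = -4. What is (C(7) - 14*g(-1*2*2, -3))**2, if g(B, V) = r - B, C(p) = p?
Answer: 49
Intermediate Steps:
g(B, V) = -4 - B
(C(7) - 14*g(-1*2*2, -3))**2 = (7 - 14*(-4 - (-1*2)*2))**2 = (7 - 14*(-4 - (-2)*2))**2 = (7 - 14*(-4 - 1*(-4)))**2 = (7 - 14*(-4 + 4))**2 = (7 - 14*0)**2 = (7 + 0)**2 = 7**2 = 49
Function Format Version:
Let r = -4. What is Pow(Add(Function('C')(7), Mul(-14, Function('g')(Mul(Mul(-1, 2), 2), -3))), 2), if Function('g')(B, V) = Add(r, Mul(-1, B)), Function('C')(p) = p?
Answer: 49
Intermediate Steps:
Function('g')(B, V) = Add(-4, Mul(-1, B))
Pow(Add(Function('C')(7), Mul(-14, Function('g')(Mul(Mul(-1, 2), 2), -3))), 2) = Pow(Add(7, Mul(-14, Add(-4, Mul(-1, Mul(Mul(-1, 2), 2))))), 2) = Pow(Add(7, Mul(-14, Add(-4, Mul(-1, Mul(-2, 2))))), 2) = Pow(Add(7, Mul(-14, Add(-4, Mul(-1, -4)))), 2) = Pow(Add(7, Mul(-14, Add(-4, 4))), 2) = Pow(Add(7, Mul(-14, 0)), 2) = Pow(Add(7, 0), 2) = Pow(7, 2) = 49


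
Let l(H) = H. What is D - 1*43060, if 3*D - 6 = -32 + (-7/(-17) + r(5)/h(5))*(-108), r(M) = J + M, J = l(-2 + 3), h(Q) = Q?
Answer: -10997306/255 ≈ -43127.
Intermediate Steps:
J = 1 (J = -2 + 3 = 1)
r(M) = 1 + M
D = -17006/255 (D = 2 + (-32 + (-7/(-17) + (1 + 5)/5)*(-108))/3 = 2 + (-32 + (-7*(-1/17) + 6*(⅕))*(-108))/3 = 2 + (-32 + (7/17 + 6/5)*(-108))/3 = 2 + (-32 + (137/85)*(-108))/3 = 2 + (-32 - 14796/85)/3 = 2 + (⅓)*(-17516/85) = 2 - 17516/255 = -17006/255 ≈ -66.690)
D - 1*43060 = -17006/255 - 1*43060 = -17006/255 - 43060 = -10997306/255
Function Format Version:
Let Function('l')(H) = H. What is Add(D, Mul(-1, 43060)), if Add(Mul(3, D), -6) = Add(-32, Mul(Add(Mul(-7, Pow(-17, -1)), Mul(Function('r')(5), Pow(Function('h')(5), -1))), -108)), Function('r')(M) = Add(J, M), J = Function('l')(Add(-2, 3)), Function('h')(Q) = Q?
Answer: Rational(-10997306, 255) ≈ -43127.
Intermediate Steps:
J = 1 (J = Add(-2, 3) = 1)
Function('r')(M) = Add(1, M)
D = Rational(-17006, 255) (D = Add(2, Mul(Rational(1, 3), Add(-32, Mul(Add(Mul(-7, Pow(-17, -1)), Mul(Add(1, 5), Pow(5, -1))), -108)))) = Add(2, Mul(Rational(1, 3), Add(-32, Mul(Add(Mul(-7, Rational(-1, 17)), Mul(6, Rational(1, 5))), -108)))) = Add(2, Mul(Rational(1, 3), Add(-32, Mul(Add(Rational(7, 17), Rational(6, 5)), -108)))) = Add(2, Mul(Rational(1, 3), Add(-32, Mul(Rational(137, 85), -108)))) = Add(2, Mul(Rational(1, 3), Add(-32, Rational(-14796, 85)))) = Add(2, Mul(Rational(1, 3), Rational(-17516, 85))) = Add(2, Rational(-17516, 255)) = Rational(-17006, 255) ≈ -66.690)
Add(D, Mul(-1, 43060)) = Add(Rational(-17006, 255), Mul(-1, 43060)) = Add(Rational(-17006, 255), -43060) = Rational(-10997306, 255)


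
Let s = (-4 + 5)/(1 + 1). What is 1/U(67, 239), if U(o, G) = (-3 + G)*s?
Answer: 1/118 ≈ 0.0084746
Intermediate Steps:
s = ½ (s = 1/2 = 1*(½) = ½ ≈ 0.50000)
U(o, G) = -3/2 + G/2 (U(o, G) = (-3 + G)*(½) = -3/2 + G/2)
1/U(67, 239) = 1/(-3/2 + (½)*239) = 1/(-3/2 + 239/2) = 1/118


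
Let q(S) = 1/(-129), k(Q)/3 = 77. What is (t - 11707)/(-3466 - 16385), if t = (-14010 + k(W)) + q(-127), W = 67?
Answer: 3287695/2560779 ≈ 1.2839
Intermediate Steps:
k(Q) = 231 (k(Q) = 3*77 = 231)
q(S) = -1/129
t = -1777492/129 (t = (-14010 + 231) - 1/129 = -13779 - 1/129 = -1777492/129 ≈ -13779.)
(t - 11707)/(-3466 - 16385) = (-1777492/129 - 11707)/(-3466 - 16385) = -3287695/129/(-19851) = -3287695/129*(-1/19851) = 3287695/2560779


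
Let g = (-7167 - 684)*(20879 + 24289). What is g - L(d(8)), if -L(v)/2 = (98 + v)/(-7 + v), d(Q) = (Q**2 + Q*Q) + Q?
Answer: -15248400468/43 ≈ -3.5461e+8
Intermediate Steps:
d(Q) = Q + 2*Q**2 (d(Q) = (Q**2 + Q**2) + Q = 2*Q**2 + Q = Q + 2*Q**2)
L(v) = -2*(98 + v)/(-7 + v)
g = -354613968 (g = -7851*45168 = -354613968)
g - L(d(8)) = -354613968 - 2*(-98 - 8*(1 + 2*8))/(-7 + 8*(1 + 2*8)) = -354613968 - 2*(-98 - 8*(1 + 16))/(-7 + 8*(1 + 16)) = -354613968 - 2*(-98 - 8*17)/(-7 + 8*17) = -354613968 - 2*(-98 - 1*136)/(-7 + 136) = -354613968 - 2*(-98 - 136)/129 = -354613968 - 2*(-234)/129 = -354613968 - 1*(-156/43) = -354613968 + 156/43 = -15248400468/43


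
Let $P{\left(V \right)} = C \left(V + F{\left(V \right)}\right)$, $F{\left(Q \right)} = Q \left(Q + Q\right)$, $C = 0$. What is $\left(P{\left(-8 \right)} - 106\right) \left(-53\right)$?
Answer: $5618$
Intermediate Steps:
$F{\left(Q \right)} = 2 Q^{2}$ ($F{\left(Q \right)} = Q 2 Q = 2 Q^{2}$)
$P{\left(V \right)} = 0$ ($P{\left(V \right)} = 0 \left(V + 2 V^{2}\right) = 0$)
$\left(P{\left(-8 \right)} - 106\right) \left(-53\right) = \left(0 - 106\right) \left(-53\right) = \left(-106\right) \left(-53\right) = 5618$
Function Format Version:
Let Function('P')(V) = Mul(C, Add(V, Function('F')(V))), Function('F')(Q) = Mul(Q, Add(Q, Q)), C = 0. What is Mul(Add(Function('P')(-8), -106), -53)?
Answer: 5618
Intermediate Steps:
Function('F')(Q) = Mul(2, Pow(Q, 2)) (Function('F')(Q) = Mul(Q, Mul(2, Q)) = Mul(2, Pow(Q, 2)))
Function('P')(V) = 0 (Function('P')(V) = Mul(0, Add(V, Mul(2, Pow(V, 2)))) = 0)
Mul(Add(Function('P')(-8), -106), -53) = Mul(Add(0, -106), -53) = Mul(-106, -53) = 5618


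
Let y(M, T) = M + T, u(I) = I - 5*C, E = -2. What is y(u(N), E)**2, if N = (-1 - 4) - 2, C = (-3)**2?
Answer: 2916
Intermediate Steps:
C = 9
N = -7 (N = -5 - 2 = -7)
u(I) = -45 + I (u(I) = I - 5*9 = I - 45 = -45 + I)
y(u(N), E)**2 = ((-45 - 7) - 2)**2 = (-52 - 2)**2 = (-54)**2 = 2916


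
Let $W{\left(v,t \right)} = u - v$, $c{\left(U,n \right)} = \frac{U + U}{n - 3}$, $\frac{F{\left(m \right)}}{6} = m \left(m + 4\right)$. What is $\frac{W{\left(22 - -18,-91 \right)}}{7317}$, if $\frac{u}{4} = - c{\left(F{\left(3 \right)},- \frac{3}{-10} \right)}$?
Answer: $\frac{1000}{21951} \approx 0.045556$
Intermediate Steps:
$F{\left(m \right)} = 6 m \left(4 + m\right)$ ($F{\left(m \right)} = 6 m \left(m + 4\right) = 6 m \left(4 + m\right)$)
$c{\left(U,n \right)} = \frac{2 U}{-3 + n}$
$u = \frac{1120}{3}$ ($u = 4 \left(- \frac{2 \cdot 6 \cdot 3 \left(4 + 3\right)}{-3 - \frac{3}{-10}}\right) = 4 \left(- \frac{2 \cdot 6 \cdot 3 \cdot 7}{-3 - - \frac{3}{10}}\right) = 4 \left(- \frac{2 \cdot 126}{-3 + \frac{3}{10}}\right) = 4 \left(- \frac{2 \cdot 126}{- \frac{27}{10}}\right) = 4 \left(- \frac{2 \cdot 126 \left(-10\right)}{27}\right) = 4 \left(\left(-1\right) \left(- \frac{280}{3}\right)\right) = 4 \cdot \frac{280}{3} = \frac{1120}{3} \approx 373.33$)
$W{\left(v,t \right)} = \frac{1120}{3} - v$
$\frac{W{\left(22 - -18,-91 \right)}}{7317} = \frac{\frac{1120}{3} - \left(22 - -18\right)}{7317} = \left(\frac{1120}{3} - \left(22 + 18\right)\right) \frac{1}{7317} = \left(\frac{1120}{3} - 40\right) \frac{1}{7317} = \frac{1000}{3} \cdot \frac{1}{7317} = \frac{1000}{21951}$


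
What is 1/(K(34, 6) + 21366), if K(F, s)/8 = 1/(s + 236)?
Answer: 121/2585290 ≈ 4.6803e-5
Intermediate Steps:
K(F, s) = 8/(236 + s) (K(F, s) = 8/(s + 236) = 8/(236 + s))
1/(K(34, 6) + 21366) = 1/(8/(236 + 6) + 21366) = 1/(8/242 + 21366) = 1/(8*(1/242) + 21366) = 1/(4/121 + 21366) = 1/(2585290/121) = 121/2585290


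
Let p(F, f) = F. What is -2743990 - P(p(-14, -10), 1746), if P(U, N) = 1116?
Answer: -2745106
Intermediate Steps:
-2743990 - P(p(-14, -10), 1746) = -2743990 - 1*1116 = -2743990 - 1116 = -2745106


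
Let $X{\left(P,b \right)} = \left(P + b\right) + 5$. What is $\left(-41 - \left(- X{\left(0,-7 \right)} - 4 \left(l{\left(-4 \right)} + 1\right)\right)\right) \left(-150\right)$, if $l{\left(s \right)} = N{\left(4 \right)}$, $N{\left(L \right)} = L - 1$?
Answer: $4050$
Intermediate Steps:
$N{\left(L \right)} = -1 + L$
$l{\left(s \right)} = 3$ ($l{\left(s \right)} = -1 + 4 = 3$)
$X{\left(P,b \right)} = 5 + P + b$
$\left(-41 - \left(- X{\left(0,-7 \right)} - 4 \left(l{\left(-4 \right)} + 1\right)\right)\right) \left(-150\right) = \left(-41 + \left(\left(5 + 0 - 7\right) - - 4 \left(3 + 1\right)\right)\right) \left(-150\right) = \left(-41 - \left(2 - 16\right)\right) \left(-150\right) = \left(-41 - -14\right) \left(-150\right) = \left(-41 + \left(-2 + 16\right)\right) \left(-150\right) = \left(-41 + 14\right) \left(-150\right) = \left(-27\right) \left(-150\right) = 4050$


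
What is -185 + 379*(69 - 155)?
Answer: -32779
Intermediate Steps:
-185 + 379*(69 - 155) = -185 + 379*(-86) = -185 - 32594 = -32779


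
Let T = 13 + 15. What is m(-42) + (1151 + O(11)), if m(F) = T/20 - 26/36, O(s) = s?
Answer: 104641/90 ≈ 1162.7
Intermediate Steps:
T = 28
m(F) = 61/90 (m(F) = 28/20 - 26/36 = 28*(1/20) - 26*1/36 = 7/5 - 13/18 = 61/90)
m(-42) + (1151 + O(11)) = 61/90 + (1151 + 11) = 61/90 + 1162 = 104641/90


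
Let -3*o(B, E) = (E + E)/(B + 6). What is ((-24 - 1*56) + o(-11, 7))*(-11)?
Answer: 13046/15 ≈ 869.73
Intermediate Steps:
o(B, E) = -2*E/(3*(6 + B)) (o(B, E) = -(E + E)/(3*(B + 6)) = -2*E/(3*(6 + B)))
((-24 - 1*56) + o(-11, 7))*(-11) = ((-24 - 1*56) - 2*7/(18 + 3*(-11)))*(-11) = ((-24 - 56) - 2*7/(18 - 33))*(-11) = (-80 - 2*7/(-15))*(-11) = (-80 - 2*7*(-1/15))*(-11) = (-80 + 14/15)*(-11) = -1186/15*(-11) = 13046/15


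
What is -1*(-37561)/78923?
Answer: 37561/78923 ≈ 0.47592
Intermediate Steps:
-1*(-37561)/78923 = 37561*(1/78923) = 37561/78923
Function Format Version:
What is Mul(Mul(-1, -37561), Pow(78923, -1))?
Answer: Rational(37561, 78923) ≈ 0.47592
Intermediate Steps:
Mul(Mul(-1, -37561), Pow(78923, -1)) = Mul(37561, Rational(1, 78923)) = Rational(37561, 78923)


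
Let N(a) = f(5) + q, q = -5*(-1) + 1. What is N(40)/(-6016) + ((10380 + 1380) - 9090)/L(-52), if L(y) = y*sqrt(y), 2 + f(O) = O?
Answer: -9/6016 + 1335*I*sqrt(13)/676 ≈ -0.001496 + 7.1204*I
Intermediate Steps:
f(O) = -2 + O
L(y) = y**(3/2)
q = 6 (q = 5 + 1 = 6)
N(a) = 9 (N(a) = (-2 + 5) + 6 = 3 + 6 = 9)
N(40)/(-6016) + ((10380 + 1380) - 9090)/L(-52) = 9/(-6016) + ((10380 + 1380) - 9090)/((-52)**(3/2)) = 9*(-1/6016) + (11760 - 9090)/((-104*I*sqrt(13))) = -9/6016 + 2670*(I*sqrt(13)/1352) = -9/6016 + 1335*I*sqrt(13)/676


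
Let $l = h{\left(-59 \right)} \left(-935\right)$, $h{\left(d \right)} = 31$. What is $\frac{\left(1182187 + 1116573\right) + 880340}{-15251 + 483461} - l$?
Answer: $\frac{452474865}{15607} \approx 28992.0$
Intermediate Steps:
$l = -28985$ ($l = 31 \left(-935\right) = -28985$)
$\frac{\left(1182187 + 1116573\right) + 880340}{-15251 + 483461} - l = \frac{\left(1182187 + 1116573\right) + 880340}{-15251 + 483461} - -28985 = \frac{2298760 + 880340}{468210} + 28985 = 3179100 \cdot \frac{1}{468210} + 28985 = \frac{105970}{15607} + 28985 = \frac{452474865}{15607}$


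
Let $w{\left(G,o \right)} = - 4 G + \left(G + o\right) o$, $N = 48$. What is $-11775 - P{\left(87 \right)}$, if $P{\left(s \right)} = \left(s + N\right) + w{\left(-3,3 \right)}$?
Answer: $-11922$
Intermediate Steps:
$w{\left(G,o \right)} = - 4 G + o \left(G + o\right)$
$P{\left(s \right)} = 60 + s$ ($P{\left(s \right)} = \left(s + 48\right) - \left(-3 - 9\right) = \left(48 + s\right) + \left(9 + 12 - 9\right) = \left(48 + s\right) + 12 = 60 + s$)
$-11775 - P{\left(87 \right)} = -11775 - \left(60 + 87\right) = -11775 - 147 = -11922$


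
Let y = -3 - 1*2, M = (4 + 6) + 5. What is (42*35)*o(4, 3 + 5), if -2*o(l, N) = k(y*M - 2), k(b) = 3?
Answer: -2205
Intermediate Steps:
M = 15 (M = 10 + 5 = 15)
y = -5 (y = -3 - 2 = -5)
o(l, N) = -3/2 (o(l, N) = -½*3 = -3/2)
(42*35)*o(4, 3 + 5) = (42*35)*(-3/2) = 1470*(-3/2) = -2205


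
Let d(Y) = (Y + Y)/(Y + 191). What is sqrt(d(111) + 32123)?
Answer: 2*sqrt(183113321)/151 ≈ 179.23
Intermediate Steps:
d(Y) = 2*Y/(191 + Y) (d(Y) = (2*Y)/(191 + Y) = 2*Y/(191 + Y))
sqrt(d(111) + 32123) = sqrt(2*111/(191 + 111) + 32123) = sqrt(2*111/302 + 32123) = sqrt(2*111*(1/302) + 32123) = sqrt(111/151 + 32123) = sqrt(4850684/151) = 2*sqrt(183113321)/151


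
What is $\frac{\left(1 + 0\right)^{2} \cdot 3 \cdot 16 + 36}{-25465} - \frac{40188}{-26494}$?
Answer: $\frac{510580962}{337334855} \approx 1.5136$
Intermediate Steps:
$\frac{\left(1 + 0\right)^{2} \cdot 3 \cdot 16 + 36}{-25465} - \frac{40188}{-26494} = \left(1^{2} \cdot 48 + 36\right) \left(- \frac{1}{25465}\right) - - \frac{20094}{13247} = \left(1 \cdot 48 + 36\right) \left(- \frac{1}{25465}\right) + \frac{20094}{13247} = \left(48 + 36\right) \left(- \frac{1}{25465}\right) + \frac{20094}{13247} = 84 \left(- \frac{1}{25465}\right) + \frac{20094}{13247} = - \frac{84}{25465} + \frac{20094}{13247} = \frac{510580962}{337334855}$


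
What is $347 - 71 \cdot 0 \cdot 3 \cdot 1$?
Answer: $347$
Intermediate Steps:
$347 - 71 \cdot 0 \cdot 3 \cdot 1 = 347 - 71 \cdot 0 \cdot 1 = 347 - 0 = 347 + 0 = 347$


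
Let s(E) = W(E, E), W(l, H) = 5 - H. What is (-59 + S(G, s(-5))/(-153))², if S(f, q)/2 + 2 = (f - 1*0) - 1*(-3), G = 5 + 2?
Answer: 81775849/23409 ≈ 3493.4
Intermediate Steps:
G = 7
s(E) = 5 - E
S(f, q) = 2 + 2*f (S(f, q) = -4 + 2*((f - 1*0) - 1*(-3)) = -4 + 2*((f + 0) + 3) = -4 + 2*(f + 3) = -4 + 2*(3 + f) = -4 + (6 + 2*f) = 2 + 2*f)
(-59 + S(G, s(-5))/(-153))² = (-59 + (2 + 2*7)/(-153))² = (-59 + (2 + 14)*(-1/153))² = (-59 + 16*(-1/153))² = (-59 - 16/153)² = (-9043/153)² = 81775849/23409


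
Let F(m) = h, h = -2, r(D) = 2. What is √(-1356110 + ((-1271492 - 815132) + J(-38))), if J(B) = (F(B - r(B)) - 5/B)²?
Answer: I*√4971302855/38 ≈ 1855.5*I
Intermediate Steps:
F(m) = -2
J(B) = (-2 - 5/B)²
√(-1356110 + ((-1271492 - 815132) + J(-38))) = √(-1356110 + ((-1271492 - 815132) + (5 + 2*(-38))²/(-38)²)) = √(-1356110 + (-2086624 + (5 - 76)²/1444)) = √(-1356110 + (-2086624 + (1/1444)*(-71)²)) = √(-1356110 + (-2086624 + (1/1444)*5041)) = √(-1356110 + (-2086624 + 5041/1444)) = √(-1356110 - 3013080015/1444) = √(-4971302855/1444) = I*√4971302855/38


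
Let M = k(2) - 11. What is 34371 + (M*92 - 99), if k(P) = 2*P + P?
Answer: 33812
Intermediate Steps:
k(P) = 3*P
M = -5 (M = 3*2 - 11 = 6 - 11 = -5)
34371 + (M*92 - 99) = 34371 + (-5*92 - 99) = 34371 + (-460 - 99) = 34371 - 559 = 33812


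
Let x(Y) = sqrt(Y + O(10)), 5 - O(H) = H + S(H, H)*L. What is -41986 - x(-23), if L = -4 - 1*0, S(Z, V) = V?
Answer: -41986 - 2*sqrt(3) ≈ -41989.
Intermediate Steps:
L = -4 (L = -4 + 0 = -4)
O(H) = 5 + 3*H (O(H) = 5 - (H + H*(-4)) = 5 - (H - 4*H) = 5 - (-3)*H = 5 + 3*H)
x(Y) = sqrt(35 + Y) (x(Y) = sqrt(Y + (5 + 3*10)) = sqrt(Y + (5 + 30)) = sqrt(Y + 35) = sqrt(35 + Y))
-41986 - x(-23) = -41986 - sqrt(35 - 23) = -41986 - sqrt(12) = -41986 - 2*sqrt(3)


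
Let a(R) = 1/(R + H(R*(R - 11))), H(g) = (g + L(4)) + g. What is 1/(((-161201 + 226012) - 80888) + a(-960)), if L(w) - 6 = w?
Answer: -1863370/29957399489 ≈ -6.2201e-5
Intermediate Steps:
L(w) = 6 + w
H(g) = 10 + 2*g (H(g) = (g + (6 + 4)) + g = (g + 10) + g = (10 + g) + g = 10 + 2*g)
a(R) = 1/(10 + R + 2*R*(-11 + R)) (a(R) = 1/(R + (10 + 2*(R*(R - 11)))) = 1/(R + (10 + 2*(R*(-11 + R)))) = 1/(R + (10 + 2*R*(-11 + R))) = 1/(10 + R + 2*R*(-11 + R)))
1/(((-161201 + 226012) - 80888) + a(-960)) = 1/(((-161201 + 226012) - 80888) + 1/(10 - 960 + 2*(-960)*(-11 - 960))) = 1/((64811 - 80888) + 1/(10 - 960 + 2*(-960)*(-971))) = 1/(-16077 + 1/(10 - 960 + 1864320)) = 1/(-16077 + 1/1863370) = 1/(-29957399489/1863370) = -1863370/29957399489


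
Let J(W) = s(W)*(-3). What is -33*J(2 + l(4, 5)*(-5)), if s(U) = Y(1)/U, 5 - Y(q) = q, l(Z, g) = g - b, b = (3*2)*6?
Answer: 396/157 ≈ 2.5223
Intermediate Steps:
b = 36 (b = 6*6 = 36)
l(Z, g) = -36 + g (l(Z, g) = g - 1*36 = g - 36 = -36 + g)
Y(q) = 5 - q
s(U) = 4/U (s(U) = (5 - 1*1)/U = (5 - 1)/U = 4/U)
J(W) = -12/W (J(W) = (4/W)*(-3) = -12/W)
-33*J(2 + l(4, 5)*(-5)) = -(-396)/(2 + (-36 + 5)*(-5)) = -(-396)/(2 - 31*(-5)) = -(-396)/(2 + 155) = -(-396)/157 = -33*(-12/157) = 396/157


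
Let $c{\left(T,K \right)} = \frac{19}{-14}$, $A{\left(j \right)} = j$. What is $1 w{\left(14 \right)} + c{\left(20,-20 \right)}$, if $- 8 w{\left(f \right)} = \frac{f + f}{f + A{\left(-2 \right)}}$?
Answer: $- \frac{277}{168} \approx -1.6488$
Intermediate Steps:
$w{\left(f \right)} = - \frac{f}{4 \left(-2 + f\right)}$ ($w{\left(f \right)} = - \frac{\left(f + f\right) \frac{1}{f - 2}}{8} = - \frac{2 f \frac{1}{-2 + f}}{8} = - \frac{f}{4 \left(-2 + f\right)}$)
$c{\left(T,K \right)} = - \frac{19}{14}$ ($c{\left(T,K \right)} = 19 \left(- \frac{1}{14}\right) = - \frac{19}{14}$)
$1 w{\left(14 \right)} + c{\left(20,-20 \right)} = 1 \left(\left(-1\right) 14 \frac{1}{-8 + 4 \cdot 14}\right) - \frac{19}{14} = 1 \left(\left(-1\right) 14 \frac{1}{-8 + 56}\right) - \frac{19}{14} = 1 \left(\left(-1\right) 14 \cdot \frac{1}{48}\right) - \frac{19}{14} = 1 \left(- \frac{7}{24}\right) - \frac{19}{14} = - \frac{7}{24} - \frac{19}{14} = - \frac{277}{168}$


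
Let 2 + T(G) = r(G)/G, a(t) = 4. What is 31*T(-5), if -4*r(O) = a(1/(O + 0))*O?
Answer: -93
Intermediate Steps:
r(O) = -O
T(G) = -3 (T(G) = -2 + (-G)/G = -2 - 1 = -3)
31*T(-5) = 31*(-3) = -93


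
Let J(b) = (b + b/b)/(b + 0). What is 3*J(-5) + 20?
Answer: 112/5 ≈ 22.400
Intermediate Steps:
J(b) = (1 + b)/b (J(b) = (b + 1)/b = (1 + b)/b)
3*J(-5) + 20 = 3*((1 - 5)/(-5)) + 20 = 3*(-⅕*(-4)) + 20 = 3*(⅘) + 20 = 12/5 + 20 = 112/5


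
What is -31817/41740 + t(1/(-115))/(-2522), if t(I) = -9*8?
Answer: -38618597/52634140 ≈ -0.73372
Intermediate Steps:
t(I) = -72
-31817/41740 + t(1/(-115))/(-2522) = -31817/41740 - 72/(-2522) = -31817*1/41740 - 72*(-1/2522) = -31817/41740 + 36/1261 = -38618597/52634140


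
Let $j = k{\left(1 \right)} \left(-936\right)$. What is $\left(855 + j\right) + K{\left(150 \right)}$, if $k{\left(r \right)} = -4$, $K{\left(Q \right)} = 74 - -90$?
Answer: $4763$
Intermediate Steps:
$K{\left(Q \right)} = 164$ ($K{\left(Q \right)} = 74 + 90 = 164$)
$j = 3744$ ($j = \left(-4\right) \left(-936\right) = 3744$)
$\left(855 + j\right) + K{\left(150 \right)} = \left(855 + 3744\right) + 164 = 4599 + 164 = 4763$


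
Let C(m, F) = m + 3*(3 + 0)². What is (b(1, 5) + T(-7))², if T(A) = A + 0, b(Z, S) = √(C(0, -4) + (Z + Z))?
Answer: (7 - √29)² ≈ 2.6077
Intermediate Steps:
C(m, F) = 27 + m (C(m, F) = m + 3*3² = m + 3*9 = m + 27 = 27 + m)
b(Z, S) = √(27 + 2*Z) (b(Z, S) = √((27 + 0) + (Z + Z)) = √(27 + 2*Z))
T(A) = A
(b(1, 5) + T(-7))² = (√(27 + 2*1) - 7)² = (√(27 + 2) - 7)² = (√29 - 7)² = (-7 + √29)²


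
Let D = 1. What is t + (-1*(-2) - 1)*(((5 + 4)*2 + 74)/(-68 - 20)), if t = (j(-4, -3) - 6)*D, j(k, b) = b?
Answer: -221/22 ≈ -10.045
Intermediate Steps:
t = -9 (t = (-3 - 6)*1 = -9*1 = -9)
t + (-1*(-2) - 1)*(((5 + 4)*2 + 74)/(-68 - 20)) = -9 + (-1*(-2) - 1)*(((5 + 4)*2 + 74)/(-68 - 20)) = -9 + (2 - 1)*((9*2 + 74)/(-88)) = -9 + 1*((18 + 74)*(-1/88)) = -9 + 1*(92*(-1/88)) = -9 + 1*(-23/22) = -9 - 23/22 = -221/22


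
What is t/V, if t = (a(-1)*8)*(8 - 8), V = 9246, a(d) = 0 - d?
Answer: 0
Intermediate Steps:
a(d) = -d
t = 0 (t = (-1*(-1)*8)*(8 - 8) = (1*8)*0 = 8*0 = 0)
t/V = 0/9246 = 0*(1/9246) = 0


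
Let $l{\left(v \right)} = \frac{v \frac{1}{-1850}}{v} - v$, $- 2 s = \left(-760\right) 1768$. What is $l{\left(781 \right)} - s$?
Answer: $- \frac{1244348851}{1850} \approx -6.7262 \cdot 10^{5}$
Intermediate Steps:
$s = 671840$ ($s = - \frac{\left(-760\right) 1768}{2} = \left(- \frac{1}{2}\right) \left(-1343680\right) = 671840$)
$l{\left(v \right)} = - \frac{1}{1850} - v$ ($l{\left(v \right)} = \frac{v \left(- \frac{1}{1850}\right)}{v} - v = \frac{\left(- \frac{1}{1850}\right) v}{v} - v = - \frac{1}{1850} - v$)
$l{\left(781 \right)} - s = \left(- \frac{1}{1850} - 781\right) - 671840 = - \frac{1444851}{1850} - 671840 = - \frac{1244348851}{1850}$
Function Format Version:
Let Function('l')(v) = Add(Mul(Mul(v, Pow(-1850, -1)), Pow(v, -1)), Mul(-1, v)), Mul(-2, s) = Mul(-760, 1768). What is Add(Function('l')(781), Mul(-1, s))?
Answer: Rational(-1244348851, 1850) ≈ -6.7262e+5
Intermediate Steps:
s = 671840 (s = Mul(Rational(-1, 2), Mul(-760, 1768)) = Mul(Rational(-1, 2), -1343680) = 671840)
Function('l')(v) = Add(Rational(-1, 1850), Mul(-1, v)) (Function('l')(v) = Add(Mul(Mul(v, Rational(-1, 1850)), Pow(v, -1)), Mul(-1, v)) = Add(Mul(Mul(Rational(-1, 1850), v), Pow(v, -1)), Mul(-1, v)) = Add(Rational(-1, 1850), Mul(-1, v)))
Add(Function('l')(781), Mul(-1, s)) = Add(Add(Rational(-1, 1850), Mul(-1, 781)), Mul(-1, 671840)) = Add(Add(Rational(-1, 1850), -781), -671840) = Add(Rational(-1444851, 1850), -671840) = Rational(-1244348851, 1850)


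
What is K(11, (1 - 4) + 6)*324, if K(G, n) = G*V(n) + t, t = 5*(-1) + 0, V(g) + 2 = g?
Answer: 1944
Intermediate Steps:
V(g) = -2 + g
t = -5 (t = -5 + 0 = -5)
K(G, n) = -5 + G*(-2 + n) (K(G, n) = G*(-2 + n) - 5 = -5 + G*(-2 + n))
K(11, (1 - 4) + 6)*324 = (-5 + 11*(-2 + ((1 - 4) + 6)))*324 = (-5 + 11*(-2 + (-3 + 6)))*324 = (-5 + 11*(-2 + 3))*324 = (-5 + 11*1)*324 = (-5 + 11)*324 = 6*324 = 1944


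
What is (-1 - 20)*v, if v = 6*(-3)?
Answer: 378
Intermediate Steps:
v = -18
(-1 - 20)*v = (-1 - 20)*(-18) = -21*(-18) = 378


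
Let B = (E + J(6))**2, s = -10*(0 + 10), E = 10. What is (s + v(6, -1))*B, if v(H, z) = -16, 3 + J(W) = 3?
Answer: -11600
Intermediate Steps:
J(W) = 0 (J(W) = -3 + 3 = 0)
s = -100 (s = -10*10 = -100)
B = 100 (B = (10 + 0)**2 = 10**2 = 100)
(s + v(6, -1))*B = (-100 - 16)*100 = -116*100 = -11600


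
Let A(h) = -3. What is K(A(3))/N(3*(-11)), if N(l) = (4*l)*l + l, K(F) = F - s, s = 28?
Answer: -31/4323 ≈ -0.0071709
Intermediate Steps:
K(F) = -28 + F (K(F) = F - 1*28 = F - 28 = -28 + F)
N(l) = l + 4*l**2 (N(l) = 4*l**2 + l = l + 4*l**2)
K(A(3))/N(3*(-11)) = (-28 - 3)/(((3*(-11))*(1 + 4*(3*(-11))))) = -31*(-1/(33*(1 + 4*(-33)))) = -31*(-1/(33*(1 - 132))) = -31/((-33*(-131))) = -31/4323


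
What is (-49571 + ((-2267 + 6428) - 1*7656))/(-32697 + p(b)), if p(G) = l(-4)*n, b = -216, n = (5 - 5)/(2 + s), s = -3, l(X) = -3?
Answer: 53066/32697 ≈ 1.6230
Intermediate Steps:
n = 0 (n = (5 - 5)/(2 - 3) = 0/(-1) = 0*(-1) = 0)
p(G) = 0 (p(G) = -3*0 = 0)
(-49571 + ((-2267 + 6428) - 1*7656))/(-32697 + p(b)) = (-49571 + ((-2267 + 6428) - 1*7656))/(-32697 + 0) = (-49571 + (4161 - 7656))/(-32697) = (-49571 - 3495)*(-1/32697) = -53066*(-1/32697) = 53066/32697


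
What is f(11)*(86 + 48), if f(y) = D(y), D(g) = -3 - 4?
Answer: -938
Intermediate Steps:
D(g) = -7
f(y) = -7
f(11)*(86 + 48) = -7*(86 + 48) = -7*134 = -938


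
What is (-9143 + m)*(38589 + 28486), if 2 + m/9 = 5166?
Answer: 2504110975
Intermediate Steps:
m = 46476 (m = -18 + 9*5166 = -18 + 46494 = 46476)
(-9143 + m)*(38589 + 28486) = (-9143 + 46476)*(38589 + 28486) = 37333*67075 = 2504110975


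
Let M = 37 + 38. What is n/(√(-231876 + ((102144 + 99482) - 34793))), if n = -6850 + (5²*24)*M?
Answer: -38150*I*√803/7227 ≈ -149.59*I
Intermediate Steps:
M = 75
n = 38150 (n = -6850 + (5²*24)*75 = -6850 + (25*24)*75 = -6850 + 600*75 = -6850 + 45000 = 38150)
n/(√(-231876 + ((102144 + 99482) - 34793))) = 38150/(√(-231876 + ((102144 + 99482) - 34793))) = 38150/(√(-231876 + (201626 - 34793))) = 38150/(√(-231876 + 166833)) = 38150/(√(-65043)) = 38150/((9*I*√803)) = 38150*(-I*√803/7227) = -38150*I*√803/7227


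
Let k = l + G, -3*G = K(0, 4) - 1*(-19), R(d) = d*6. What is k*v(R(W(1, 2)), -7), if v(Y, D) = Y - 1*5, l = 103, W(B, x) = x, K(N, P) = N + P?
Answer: 2002/3 ≈ 667.33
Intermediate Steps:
R(d) = 6*d
v(Y, D) = -5 + Y (v(Y, D) = Y - 5 = -5 + Y)
G = -23/3 (G = -((0 + 4) - 1*(-19))/3 = -(4 + 19)/3 = -1/3*23 = -23/3 ≈ -7.6667)
k = 286/3 (k = 103 - 23/3 = 286/3 ≈ 95.333)
k*v(R(W(1, 2)), -7) = 286*(-5 + 6*2)/3 = 286*(-5 + 12)/3 = (286/3)*7 = 2002/3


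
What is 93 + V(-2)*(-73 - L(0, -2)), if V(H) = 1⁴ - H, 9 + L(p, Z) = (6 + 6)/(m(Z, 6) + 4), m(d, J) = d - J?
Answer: -90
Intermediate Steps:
L(p, Z) = -9 + 12/(-2 + Z) (L(p, Z) = -9 + (6 + 6)/((Z - 1*6) + 4) = -9 + 12/((Z - 6) + 4) = -9 + 12/((-6 + Z) + 4) = -9 + 12/(-2 + Z))
V(H) = 1 - H
93 + V(-2)*(-73 - L(0, -2)) = 93 + (1 - 1*(-2))*(-73 - 3*(10 - 3*(-2))/(-2 - 2)) = 93 + (1 + 2)*(-73 - 3*(10 + 6)/(-4)) = 93 + 3*(-73 - 3*(-1)*16/4) = 93 + 3*(-73 - 1*(-12)) = 93 + 3*(-73 + 12) = 93 + 3*(-61) = 93 - 183 = -90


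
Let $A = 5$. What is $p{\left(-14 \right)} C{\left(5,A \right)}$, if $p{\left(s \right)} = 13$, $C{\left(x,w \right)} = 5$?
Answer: $65$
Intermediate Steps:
$p{\left(-14 \right)} C{\left(5,A \right)} = 13 \cdot 5 = 65$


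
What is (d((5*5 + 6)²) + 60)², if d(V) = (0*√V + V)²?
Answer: 853001863561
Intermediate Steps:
d(V) = V² (d(V) = (0 + V)² = V²)
(d((5*5 + 6)²) + 60)² = (((5*5 + 6)²)² + 60)² = (((25 + 6)²)² + 60)² = ((31²)² + 60)² = (961² + 60)² = (923521 + 60)² = 923581² = 853001863561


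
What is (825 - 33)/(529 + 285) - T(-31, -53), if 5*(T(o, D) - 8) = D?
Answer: 661/185 ≈ 3.5730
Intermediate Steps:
T(o, D) = 8 + D/5
(825 - 33)/(529 + 285) - T(-31, -53) = (825 - 33)/(529 + 285) - (8 + (⅕)*(-53)) = 792/814 - (8 - 53/5) = 792*(1/814) - 1*(-13/5) = 36/37 + 13/5 = 661/185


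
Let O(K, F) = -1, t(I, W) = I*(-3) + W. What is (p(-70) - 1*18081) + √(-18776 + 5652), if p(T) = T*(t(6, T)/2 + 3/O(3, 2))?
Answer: -14791 + 2*I*√3281 ≈ -14791.0 + 114.56*I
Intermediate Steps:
t(I, W) = W - 3*I (t(I, W) = -3*I + W = W - 3*I)
p(T) = T*(-12 + T/2) (p(T) = T*((T - 3*6)/2 + 3/(-1)) = T*((T - 18)*(½) + 3*(-1)) = T*((-18 + T)*(½) - 3) = T*((-9 + T/2) - 3) = T*(-12 + T/2))
(p(-70) - 1*18081) + √(-18776 + 5652) = ((½)*(-70)*(-24 - 70) - 1*18081) + √(-18776 + 5652) = ((½)*(-70)*(-94) - 18081) + √(-13124) = (3290 - 18081) + 2*I*√3281 = -14791 + 2*I*√3281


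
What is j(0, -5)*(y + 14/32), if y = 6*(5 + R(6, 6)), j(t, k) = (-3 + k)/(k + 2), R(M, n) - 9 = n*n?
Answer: 4807/6 ≈ 801.17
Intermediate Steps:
R(M, n) = 9 + n² (R(M, n) = 9 + n*n = 9 + n²)
j(t, k) = (-3 + k)/(2 + k)
y = 300 (y = 6*(5 + (9 + 6²)) = 6*(5 + (9 + 36)) = 6*(5 + 45) = 6*50 = 300)
j(0, -5)*(y + 14/32) = ((-3 - 5)/(2 - 5))*(300 + 14/32) = (-8/(-3))*(300 + 14*(1/32)) = (-⅓*(-8))*(300 + 7/16) = (8/3)*(4807/16) = 4807/6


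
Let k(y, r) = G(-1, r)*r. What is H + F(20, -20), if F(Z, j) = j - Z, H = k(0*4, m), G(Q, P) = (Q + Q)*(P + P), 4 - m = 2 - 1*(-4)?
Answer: -56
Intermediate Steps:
m = -2 (m = 4 - (2 - 1*(-4)) = 4 - (2 + 4) = 4 - 1*6 = 4 - 6 = -2)
G(Q, P) = 4*P*Q (G(Q, P) = (2*Q)*(2*P) = 4*P*Q)
k(y, r) = -4*r² (k(y, r) = (4*r*(-1))*r = (-4*r)*r = -4*r²)
H = -16 (H = -4*(-2)² = -4*4 = -16)
H + F(20, -20) = -16 + (-20 - 1*20) = -16 + (-20 - 20) = -16 - 40 = -56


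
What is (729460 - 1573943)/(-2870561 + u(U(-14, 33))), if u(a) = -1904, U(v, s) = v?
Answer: 844483/2872465 ≈ 0.29399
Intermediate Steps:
(729460 - 1573943)/(-2870561 + u(U(-14, 33))) = (729460 - 1573943)/(-2870561 - 1904) = -844483/(-2872465) = -844483*(-1/2872465) = 844483/2872465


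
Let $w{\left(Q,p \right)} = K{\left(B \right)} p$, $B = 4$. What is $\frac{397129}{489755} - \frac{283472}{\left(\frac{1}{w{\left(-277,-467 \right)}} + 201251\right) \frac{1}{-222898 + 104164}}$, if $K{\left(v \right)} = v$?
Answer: $\frac{10264123479166047721}{61372320099195} \approx 1.6724 \cdot 10^{5}$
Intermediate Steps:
$w{\left(Q,p \right)} = 4 p$
$\frac{397129}{489755} - \frac{283472}{\left(\frac{1}{w{\left(-277,-467 \right)}} + 201251\right) \frac{1}{-222898 + 104164}} = \frac{397129}{489755} - \frac{283472}{\left(\frac{1}{4 \left(-467\right)} + 201251\right) \frac{1}{-222898 + 104164}} = 397129 \cdot \frac{1}{489755} - \frac{283472}{\left(\frac{1}{-1868} + 201251\right) \frac{1}{-118734}} = \frac{397129}{489755} - \frac{283472}{\left(- \frac{1}{1868} + 201251\right) \left(- \frac{1}{118734}\right)} = \frac{397129}{489755} - \frac{283472}{\frac{375936867}{1868} \left(- \frac{1}{118734}\right)} = \frac{397129}{489755} - \frac{283472}{- \frac{125312289}{73931704}} = \frac{397129}{489755} - - \frac{20957567996288}{125312289} = \frac{397129}{489755} + \frac{20957567996288}{125312289} = \frac{10264123479166047721}{61372320099195}$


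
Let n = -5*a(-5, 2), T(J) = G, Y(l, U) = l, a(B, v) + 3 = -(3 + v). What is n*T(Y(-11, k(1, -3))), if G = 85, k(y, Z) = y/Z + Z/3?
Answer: 3400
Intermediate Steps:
a(B, v) = -6 - v (a(B, v) = -3 - (3 + v) = -3 + (-3 - v) = -6 - v)
k(y, Z) = Z/3 + y/Z (k(y, Z) = y/Z + Z*(⅓) = y/Z + Z/3 = Z/3 + y/Z)
T(J) = 85
n = 40 (n = -5*(-6 - 1*2) = -5*(-6 - 2) = -5*(-8) = 40)
n*T(Y(-11, k(1, -3))) = 40*85 = 3400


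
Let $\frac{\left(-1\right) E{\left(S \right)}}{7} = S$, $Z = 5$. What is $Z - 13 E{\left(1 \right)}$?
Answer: $96$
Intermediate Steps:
$E{\left(S \right)} = - 7 S$
$Z - 13 E{\left(1 \right)} = 5 - 13 \left(\left(-7\right) 1\right) = 5 - -91 = 5 + 91 = 96$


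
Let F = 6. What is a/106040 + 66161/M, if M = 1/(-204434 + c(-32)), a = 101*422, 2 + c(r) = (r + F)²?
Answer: -714760783365889/53020 ≈ -1.3481e+10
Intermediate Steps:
c(r) = -2 + (6 + r)² (c(r) = -2 + (r + 6)² = -2 + (6 + r)²)
a = 42622
M = -1/203760 (M = 1/(-204434 + (-2 + (6 - 32)²)) = 1/(-204434 + (-2 + (-26)²)) = 1/(-204434 + (-2 + 676)) = 1/(-204434 + 674) = 1/(-203760) = -1/203760 ≈ -4.9077e-6)
a/106040 + 66161/M = 42622/106040 + 66161/(-1/203760) = 42622*(1/106040) + 66161*(-203760) = 21311/53020 - 13480965360 = -714760783365889/53020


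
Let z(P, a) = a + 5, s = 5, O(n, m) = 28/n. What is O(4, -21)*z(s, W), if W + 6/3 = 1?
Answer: 28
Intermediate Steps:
W = -1 (W = -2 + 1 = -1)
z(P, a) = 5 + a
O(4, -21)*z(s, W) = (28/4)*(5 - 1) = (28*(1/4))*4 = 7*4 = 28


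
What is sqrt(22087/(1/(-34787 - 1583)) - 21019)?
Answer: I*sqrt(803325209) ≈ 28343.0*I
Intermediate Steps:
sqrt(22087/(1/(-34787 - 1583)) - 21019) = sqrt(22087/(1/(-36370)) - 21019) = sqrt(22087/(-1/36370) - 21019) = sqrt(22087*(-36370) - 21019) = sqrt(-803304190 - 21019) = sqrt(-803325209) = I*sqrt(803325209)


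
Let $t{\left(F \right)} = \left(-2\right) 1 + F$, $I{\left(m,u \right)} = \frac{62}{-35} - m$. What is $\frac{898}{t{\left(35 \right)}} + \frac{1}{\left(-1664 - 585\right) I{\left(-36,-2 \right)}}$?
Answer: $\frac{2419482041}{88911966} \approx 27.212$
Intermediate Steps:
$I{\left(m,u \right)} = - \frac{62}{35} - m$ ($I{\left(m,u \right)} = 62 \left(- \frac{1}{35}\right) - m = - \frac{62}{35} - m$)
$t{\left(F \right)} = -2 + F$
$\frac{898}{t{\left(35 \right)}} + \frac{1}{\left(-1664 - 585\right) I{\left(-36,-2 \right)}} = \frac{898}{-2 + 35} + \frac{1}{\left(-1664 - 585\right) \left(- \frac{62}{35} - -36\right)} = \frac{898}{33} + \frac{1}{\left(-2249\right) \left(- \frac{62}{35} + 36\right)} = 898 \cdot \frac{1}{33} - \frac{1}{2249 \cdot \frac{1198}{35}} = \frac{898}{33} - \frac{35}{2694302} = \frac{2419482041}{88911966}$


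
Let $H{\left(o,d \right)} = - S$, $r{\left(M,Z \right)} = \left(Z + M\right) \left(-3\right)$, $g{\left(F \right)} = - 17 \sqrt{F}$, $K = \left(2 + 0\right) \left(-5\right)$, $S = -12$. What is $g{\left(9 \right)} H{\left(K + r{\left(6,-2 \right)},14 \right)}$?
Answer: $-612$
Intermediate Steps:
$K = -10$ ($K = 2 \left(-5\right) = -10$)
$r{\left(M,Z \right)} = - 3 M - 3 Z$ ($r{\left(M,Z \right)} = \left(M + Z\right) \left(-3\right) = - 3 M - 3 Z$)
$H{\left(o,d \right)} = 12$ ($H{\left(o,d \right)} = \left(-1\right) \left(-12\right) = 12$)
$g{\left(9 \right)} H{\left(K + r{\left(6,-2 \right)},14 \right)} = - 17 \sqrt{9} \cdot 12 = \left(-17\right) 3 \cdot 12 = \left(-51\right) 12 = -612$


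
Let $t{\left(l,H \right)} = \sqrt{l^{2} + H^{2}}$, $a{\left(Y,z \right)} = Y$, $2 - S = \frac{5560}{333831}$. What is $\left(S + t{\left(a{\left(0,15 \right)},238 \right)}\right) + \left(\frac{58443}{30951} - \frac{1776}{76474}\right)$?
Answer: $\frac{10616608540047617}{43897789361733} \approx 241.85$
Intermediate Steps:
$S = \frac{662102}{333831}$ ($S = 2 - \frac{5560}{333831} = \frac{662102}{333831} \approx 1.9833$)
$t{\left(l,H \right)} = \sqrt{H^{2} + l^{2}}$
$\left(S + t{\left(a{\left(0,15 \right)},238 \right)}\right) + \left(\frac{58443}{30951} - \frac{1776}{76474}\right) = \left(\frac{662102}{333831} + \sqrt{238^{2} + 0^{2}}\right) + \left(\frac{58443}{30951} - \frac{1776}{76474}\right) = \left(\frac{662102}{333831} + \sqrt{56644 + 0}\right) + \left(58443 \cdot \frac{1}{30951} - \frac{888}{38237}\right) = \left(\frac{662102}{333831} + \sqrt{56644}\right) + \left(\frac{19481}{10317} - \frac{888}{38237}\right) = \left(\frac{662102}{333831} + 238\right) + \frac{735733501}{394491129} = \frac{80113880}{333831} + \frac{735733501}{394491129} = \frac{10616608540047617}{43897789361733}$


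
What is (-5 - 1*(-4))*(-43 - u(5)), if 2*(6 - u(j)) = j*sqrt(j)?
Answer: 49 - 5*sqrt(5)/2 ≈ 43.410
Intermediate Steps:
u(j) = 6 - j**(3/2)/2 (u(j) = 6 - j*sqrt(j)/2 = 6 - j**(3/2)/2)
(-5 - 1*(-4))*(-43 - u(5)) = (-5 - 1*(-4))*(-43 - (6 - 5*sqrt(5)/2)) = (-5 + 4)*(-43 - (6 - 5*sqrt(5)/2)) = -(-43 - (6 - 5*sqrt(5)/2)) = -(-43 + (-6 + 5*sqrt(5)/2)) = -(-49 + 5*sqrt(5)/2) = 49 - 5*sqrt(5)/2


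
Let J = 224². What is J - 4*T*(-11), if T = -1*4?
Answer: 50000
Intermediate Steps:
T = -4
J = 50176
J - 4*T*(-11) = 50176 - 4*(-4)*(-11) = 50176 - (-16)*(-11) = 50176 - 1*176 = 50176 - 176 = 50000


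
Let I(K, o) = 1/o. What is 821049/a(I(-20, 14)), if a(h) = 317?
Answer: 821049/317 ≈ 2590.1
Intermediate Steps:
821049/a(I(-20, 14)) = 821049/317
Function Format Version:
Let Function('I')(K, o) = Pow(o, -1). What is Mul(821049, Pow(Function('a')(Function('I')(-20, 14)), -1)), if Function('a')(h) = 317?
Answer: Rational(821049, 317) ≈ 2590.1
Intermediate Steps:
Mul(821049, Pow(Function('a')(Function('I')(-20, 14)), -1)) = Mul(821049, Pow(317, -1)) = Mul(821049, Rational(1, 317)) = Rational(821049, 317)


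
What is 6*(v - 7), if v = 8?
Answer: 6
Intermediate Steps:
6*(v - 7) = 6*(8 - 7) = 6*1 = 6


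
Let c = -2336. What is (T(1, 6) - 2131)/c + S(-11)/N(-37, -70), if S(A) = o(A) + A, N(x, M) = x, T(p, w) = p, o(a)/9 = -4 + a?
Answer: 209933/43216 ≈ 4.8578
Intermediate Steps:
o(a) = -36 + 9*a (o(a) = 9*(-4 + a) = -36 + 9*a)
S(A) = -36 + 10*A (S(A) = (-36 + 9*A) + A = -36 + 10*A)
(T(1, 6) - 2131)/c + S(-11)/N(-37, -70) = (1 - 2131)/(-2336) + (-36 + 10*(-11))/(-37) = -2130*(-1/2336) + (-36 - 110)*(-1/37) = 1065/1168 - 146*(-1/37) = 1065/1168 + 146/37 = 209933/43216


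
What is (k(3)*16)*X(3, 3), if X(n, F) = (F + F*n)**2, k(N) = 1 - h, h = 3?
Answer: -4608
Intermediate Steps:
k(N) = -2 (k(N) = 1 - 1*3 = 1 - 3 = -2)
(k(3)*16)*X(3, 3) = (-2*16)*(3**2*(1 + 3)**2) = -288*4**2 = -288*16 = -32*144 = -4608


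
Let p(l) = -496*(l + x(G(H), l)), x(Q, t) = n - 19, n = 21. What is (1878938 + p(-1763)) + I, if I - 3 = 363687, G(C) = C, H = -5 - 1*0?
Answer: 3116084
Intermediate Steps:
H = -5 (H = -5 + 0 = -5)
x(Q, t) = 2 (x(Q, t) = 21 - 19 = 2)
I = 363690 (I = 3 + 363687 = 363690)
p(l) = -992 - 496*l (p(l) = -496*(l + 2) = -496*(2 + l) = -992 - 496*l)
(1878938 + p(-1763)) + I = (1878938 + (-992 - 496*(-1763))) + 363690 = (1878938 + (-992 + 874448)) + 363690 = (1878938 + 873456) + 363690 = 2752394 + 363690 = 3116084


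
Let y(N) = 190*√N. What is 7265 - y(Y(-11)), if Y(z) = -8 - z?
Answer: 7265 - 190*√3 ≈ 6935.9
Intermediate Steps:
7265 - y(Y(-11)) = 7265 - 190*√(-8 - 1*(-11)) = 7265 - 190*√(-8 + 11) = 7265 - 190*√3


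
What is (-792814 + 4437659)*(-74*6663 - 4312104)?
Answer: -17514085269270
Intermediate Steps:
(-792814 + 4437659)*(-74*6663 - 4312104) = 3644845*(-493062 - 4312104) = 3644845*(-4805166) = -17514085269270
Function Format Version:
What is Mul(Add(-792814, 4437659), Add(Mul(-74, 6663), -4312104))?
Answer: -17514085269270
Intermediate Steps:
Mul(Add(-792814, 4437659), Add(Mul(-74, 6663), -4312104)) = Mul(3644845, Add(-493062, -4312104)) = Mul(3644845, -4805166) = -17514085269270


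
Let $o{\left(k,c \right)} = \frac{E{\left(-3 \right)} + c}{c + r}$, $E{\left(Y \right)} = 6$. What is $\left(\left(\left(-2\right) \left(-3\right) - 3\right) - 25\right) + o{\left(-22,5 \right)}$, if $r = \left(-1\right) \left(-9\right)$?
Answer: $- \frac{297}{14} \approx -21.214$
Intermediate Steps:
$r = 9$
$o{\left(k,c \right)} = \frac{6 + c}{9 + c}$ ($o{\left(k,c \right)} = \frac{6 + c}{c + 9} = \frac{6 + c}{9 + c}$)
$\left(\left(\left(-2\right) \left(-3\right) - 3\right) - 25\right) + o{\left(-22,5 \right)} = \left(\left(\left(-2\right) \left(-3\right) - 3\right) - 25\right) + \frac{6 + 5}{9 + 5} = \left(\left(6 - 3\right) - 25\right) + \frac{1}{14} \cdot 11 = \left(3 - 25\right) + \frac{1}{14} \cdot 11 = -22 + \frac{11}{14} = - \frac{297}{14}$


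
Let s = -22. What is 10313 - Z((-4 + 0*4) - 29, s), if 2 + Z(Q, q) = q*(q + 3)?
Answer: 9897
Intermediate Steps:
Z(Q, q) = -2 + q*(3 + q) (Z(Q, q) = -2 + q*(q + 3) = -2 + q*(3 + q))
10313 - Z((-4 + 0*4) - 29, s) = 10313 - (-2 + (-22)² + 3*(-22)) = 10313 - (-2 + 484 - 66) = 10313 - 1*416 = 10313 - 416 = 9897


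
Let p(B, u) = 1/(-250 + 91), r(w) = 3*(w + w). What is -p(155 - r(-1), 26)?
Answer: 1/159 ≈ 0.0062893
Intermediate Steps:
r(w) = 6*w (r(w) = 3*(2*w) = 6*w)
p(B, u) = -1/159 (p(B, u) = 1/(-159) = -1/159)
-p(155 - r(-1), 26) = -1*(-1/159) = 1/159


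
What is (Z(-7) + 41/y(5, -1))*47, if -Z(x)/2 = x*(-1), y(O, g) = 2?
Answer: 611/2 ≈ 305.50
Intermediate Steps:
Z(x) = 2*x (Z(x) = -2*x*(-1) = -(-2)*x = 2*x)
(Z(-7) + 41/y(5, -1))*47 = (2*(-7) + 41/2)*47 = (-14 + 41*(1/2))*47 = (-14 + 41/2)*47 = (13/2)*47 = 611/2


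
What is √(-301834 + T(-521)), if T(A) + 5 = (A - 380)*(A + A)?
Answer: √637003 ≈ 798.13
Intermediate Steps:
T(A) = -5 + 2*A*(-380 + A) (T(A) = -5 + (A - 380)*(A + A) = -5 + (-380 + A)*(2*A) = -5 + 2*A*(-380 + A))
√(-301834 + T(-521)) = √(-301834 + (-5 - 760*(-521) + 2*(-521)²)) = √(-301834 + (-5 + 395960 + 2*271441)) = √(-301834 + (-5 + 395960 + 542882)) = √(-301834 + 938837) = √637003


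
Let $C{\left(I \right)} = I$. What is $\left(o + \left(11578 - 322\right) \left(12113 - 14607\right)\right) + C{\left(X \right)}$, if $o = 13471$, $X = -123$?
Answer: $-28059116$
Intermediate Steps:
$\left(o + \left(11578 - 322\right) \left(12113 - 14607\right)\right) + C{\left(X \right)} = \left(13471 + \left(11578 - 322\right) \left(12113 - 14607\right)\right) - 123 = \left(13471 + 11256 \left(-2494\right)\right) - 123 = \left(13471 - 28072464\right) - 123 = -28058993 - 123 = -28059116$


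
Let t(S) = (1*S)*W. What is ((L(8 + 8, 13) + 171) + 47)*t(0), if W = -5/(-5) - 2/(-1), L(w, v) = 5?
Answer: 0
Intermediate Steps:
W = 3 (W = -5*(-1/5) - 2*(-1) = 1 + 2 = 3)
t(S) = 3*S (t(S) = (1*S)*3 = S*3 = 3*S)
((L(8 + 8, 13) + 171) + 47)*t(0) = ((5 + 171) + 47)*(3*0) = (176 + 47)*0 = 223*0 = 0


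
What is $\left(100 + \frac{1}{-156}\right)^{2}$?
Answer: $\frac{243328801}{24336} \approx 9998.7$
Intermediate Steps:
$\left(100 + \frac{1}{-156}\right)^{2} = \left(100 - \frac{1}{156}\right)^{2} = \left(\frac{15599}{156}\right)^{2} = \frac{243328801}{24336}$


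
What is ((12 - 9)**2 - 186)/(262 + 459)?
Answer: -177/721 ≈ -0.24549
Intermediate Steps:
((12 - 9)**2 - 186)/(262 + 459) = (3**2 - 186)/721 = (9 - 186)*(1/721) = -177*1/721 = -177/721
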